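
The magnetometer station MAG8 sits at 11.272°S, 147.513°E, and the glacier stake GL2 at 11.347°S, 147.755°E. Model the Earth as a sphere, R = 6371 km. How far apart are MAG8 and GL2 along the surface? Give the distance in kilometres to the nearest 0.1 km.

Δφ = -0.0750°,  Δλ = 0.2420°
a = sin²(Δφ/2) + cos φ₁ cos φ₂ sin²(Δλ/2) = 0.000005
c = 2·arcsin(√a) = 0.004344 rad = 0.2489°
d = R·c = 6371 × 0.004344 = 27.7 km

27.7 km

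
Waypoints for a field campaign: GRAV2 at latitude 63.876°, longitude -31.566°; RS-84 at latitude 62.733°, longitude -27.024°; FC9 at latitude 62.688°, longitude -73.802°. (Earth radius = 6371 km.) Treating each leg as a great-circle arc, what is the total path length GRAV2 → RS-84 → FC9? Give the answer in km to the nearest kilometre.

GRAV2→RS-84: c = 0.040807 rad, d = 259.98 km
RS-84→FC9: c = 0.366053 rad, d = 2332.13 km
Total = 259.98 + 2332.13 = 2592.11 km

2592 km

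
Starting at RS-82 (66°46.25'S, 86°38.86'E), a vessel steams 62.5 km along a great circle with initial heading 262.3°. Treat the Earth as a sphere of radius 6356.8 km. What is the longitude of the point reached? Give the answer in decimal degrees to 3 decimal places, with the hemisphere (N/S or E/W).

85.228°E

RS-82: φ = -66.77083°, λ = +86.64767°
δ = d/R = 62.5/6356.8 = 0.009832 rad
φ₂ = arcsin(sin φ₁ cos δ + cos φ₁ sin δ cos θ)
   = arcsin(-0.91893·0.99995 + 0.39441·0.00983·-0.13399) = -66.83996°
λ₂ = λ₁ + atan2(sin θ sin δ cos φ₁, cos δ − sin φ₁ sin φ₂) = 85.22814°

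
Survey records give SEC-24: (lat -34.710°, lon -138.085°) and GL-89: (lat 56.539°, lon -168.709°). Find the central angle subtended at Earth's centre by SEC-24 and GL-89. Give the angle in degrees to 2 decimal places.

Δφ = 91.2490°,  Δλ = -30.6240°
a = sin²(Δφ/2) + cos φ₁ cos φ₂ sin²(Δλ/2) = 0.542506
c = 2·arcsin(√a) = 1.655912 rad = 94.8768°

94.88°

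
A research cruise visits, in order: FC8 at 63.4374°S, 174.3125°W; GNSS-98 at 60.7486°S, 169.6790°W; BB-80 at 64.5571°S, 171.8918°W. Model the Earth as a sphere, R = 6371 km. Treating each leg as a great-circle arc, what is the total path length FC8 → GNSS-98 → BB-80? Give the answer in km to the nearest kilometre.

822 km

FC8→GNSS-98: c = 0.060260 rad, d = 383.91 km
GNSS-98→BB-80: c = 0.068787 rad, d = 438.24 km
Total = 383.91 + 438.24 = 822.16 km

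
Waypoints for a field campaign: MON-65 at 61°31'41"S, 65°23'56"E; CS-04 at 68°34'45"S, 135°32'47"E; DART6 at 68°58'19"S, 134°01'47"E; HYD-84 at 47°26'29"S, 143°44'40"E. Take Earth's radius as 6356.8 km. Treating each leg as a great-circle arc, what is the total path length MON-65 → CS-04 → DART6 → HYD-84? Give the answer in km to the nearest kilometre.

5703 km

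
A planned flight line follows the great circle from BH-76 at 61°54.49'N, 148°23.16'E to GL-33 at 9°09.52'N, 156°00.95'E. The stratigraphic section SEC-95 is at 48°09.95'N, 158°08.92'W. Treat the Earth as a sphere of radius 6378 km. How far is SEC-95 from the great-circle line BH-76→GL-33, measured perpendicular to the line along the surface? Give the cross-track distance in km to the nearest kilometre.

3553 km

BH-76: φ = +61.90817°, λ = +148.38600°
GL-33: φ = +9.15867°, λ = +156.01583°
SEC-95: φ = +48.16583°, λ = -158.14867°
δ₁₃ = central angle BH-76→SEC-95 = 0.565590 rad  (haversine)
θ₁₃ = bearing BH-76→SEC-95 = 89.940°,  θ₁₂ = bearing BH-76→GL-33 = 170.559°
dₓₜ = R·arcsin(sin δ₁₃ · sin(θ₁₃ − θ₁₂)) = 6378·arcsin(0.53591·sin(-80.619°)) = -3553.339 km
|dₓₜ| = 3553.339 km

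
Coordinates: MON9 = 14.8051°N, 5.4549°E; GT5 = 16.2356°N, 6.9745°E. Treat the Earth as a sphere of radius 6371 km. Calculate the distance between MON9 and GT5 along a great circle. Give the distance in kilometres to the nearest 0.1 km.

227.6 km

Δφ = 1.4305°,  Δλ = 1.5196°
a = sin²(Δφ/2) + cos φ₁ cos φ₂ sin²(Δλ/2) = 0.000319
c = 2·arcsin(√a) = 0.035726 rad = 2.0470°
d = R·c = 6371 × 0.035726 = 227.6 km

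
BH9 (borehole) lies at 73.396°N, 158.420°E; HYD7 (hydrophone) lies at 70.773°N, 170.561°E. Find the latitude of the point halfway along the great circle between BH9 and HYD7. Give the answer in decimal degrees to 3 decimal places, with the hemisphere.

72.178°N

Bx = cos φ₂ cos Δλ = 0.321946,  By = cos φ₂ sin Δλ = 0.069260
φₘ = atan2(sin φ₁ + sin φ₂, √((cos φ₁ + Bx)² + By²)) = 72.17812°
λₘ = λ₁ + atan2(By, cos φ₁ + Bx) = 164.92199°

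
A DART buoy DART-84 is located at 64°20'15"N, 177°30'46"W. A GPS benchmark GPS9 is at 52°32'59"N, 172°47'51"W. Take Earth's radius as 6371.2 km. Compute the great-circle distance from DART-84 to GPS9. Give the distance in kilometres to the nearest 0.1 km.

1338.3 km

DART-84: φ = +64.33750°, λ = -177.51278°
GPS9: φ = +52.54972°, λ = -172.79750°
Δφ = -11.7878°,  Δλ = 4.7153°
a = sin²(Δφ/2) + cos φ₁ cos φ₂ sin²(Δλ/2) = 0.010990
c = 2·arcsin(√a) = 0.210054 rad = 12.0352°
d = R·c = 6371.2 × 0.210054 = 1338.3 km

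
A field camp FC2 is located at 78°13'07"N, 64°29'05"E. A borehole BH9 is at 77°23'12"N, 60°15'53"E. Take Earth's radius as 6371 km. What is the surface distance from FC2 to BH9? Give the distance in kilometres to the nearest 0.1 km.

FC2: φ = +78.21861°, λ = +64.48472°
BH9: φ = +77.38667°, λ = +60.26472°
Δφ = -0.8319°,  Δλ = -4.2200°
a = sin²(Δφ/2) + cos φ₁ cos φ₂ sin²(Δλ/2) = 0.000113
c = 2·arcsin(√a) = 0.021275 rad = 1.2189°
d = R·c = 6371 × 0.021275 = 135.5 km

135.5 km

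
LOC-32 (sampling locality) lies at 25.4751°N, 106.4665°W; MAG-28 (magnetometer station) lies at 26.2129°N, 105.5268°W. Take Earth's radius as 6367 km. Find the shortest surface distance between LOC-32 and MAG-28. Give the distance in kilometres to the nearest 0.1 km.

124.7 km

Δφ = 0.7378°,  Δλ = 0.9397°
a = sin²(Δφ/2) + cos φ₁ cos φ₂ sin²(Δλ/2) = 0.000096
c = 2·arcsin(√a) = 0.019588 rad = 1.1223°
d = R·c = 6367 × 0.019588 = 124.7 km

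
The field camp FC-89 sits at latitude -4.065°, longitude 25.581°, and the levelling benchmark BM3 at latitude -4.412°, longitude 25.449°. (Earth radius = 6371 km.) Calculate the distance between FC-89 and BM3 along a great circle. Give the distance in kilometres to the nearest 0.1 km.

41.3 km

Δφ = -0.3470°,  Δλ = -0.1320°
a = sin²(Δφ/2) + cos φ₁ cos φ₂ sin²(Δλ/2) = 0.000010
c = 2·arcsin(√a) = 0.006477 rad = 0.3711°
d = R·c = 6371 × 0.006477 = 41.3 km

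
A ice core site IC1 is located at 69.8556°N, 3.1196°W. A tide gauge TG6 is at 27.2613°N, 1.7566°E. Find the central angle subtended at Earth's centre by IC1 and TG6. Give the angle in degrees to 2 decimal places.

Δφ = -42.5943°,  Δλ = 4.8762°
a = sin²(Δφ/2) + cos φ₁ cos φ₂ sin²(Δλ/2) = 0.132472
c = 2·arcsin(√a) = 0.745046 rad = 42.6880°

42.69°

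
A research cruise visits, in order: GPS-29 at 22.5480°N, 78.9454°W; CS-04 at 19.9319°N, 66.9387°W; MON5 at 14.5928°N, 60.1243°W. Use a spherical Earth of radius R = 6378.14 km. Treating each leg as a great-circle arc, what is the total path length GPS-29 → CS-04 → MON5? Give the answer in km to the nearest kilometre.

2216 km

GPS-29→CS-04: c = 0.200518 rad, d = 1278.93 km
CS-04→MON5: c = 0.146866 rad, d = 936.73 km
Total = 1278.93 + 936.73 = 2215.66 km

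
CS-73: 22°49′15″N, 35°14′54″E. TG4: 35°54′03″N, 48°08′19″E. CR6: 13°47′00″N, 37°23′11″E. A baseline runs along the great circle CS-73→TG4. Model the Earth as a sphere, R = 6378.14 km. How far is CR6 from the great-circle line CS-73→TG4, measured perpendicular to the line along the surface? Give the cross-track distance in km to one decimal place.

CS-73: φ = +22.82083°, λ = +35.24833°
TG4: φ = +35.90083°, λ = +48.13861°
CR6: φ = +13.78333°, λ = +37.38639°
δ₁₃ = central angle CS-73→CR6 = 0.161653 rad  (haversine)
θ₁₃ = bearing CS-73→CR6 = 166.990°,  θ₁₂ = bearing CS-73→TG4 = 37.650°
dₓₜ = R·arcsin(sin δ₁₃ · sin(θ₁₃ − θ₁₂)) = 6378.14·arcsin(0.16095·sin(129.340°)) = 796.005 km
|dₓₜ| = 796.005 km

796.0 km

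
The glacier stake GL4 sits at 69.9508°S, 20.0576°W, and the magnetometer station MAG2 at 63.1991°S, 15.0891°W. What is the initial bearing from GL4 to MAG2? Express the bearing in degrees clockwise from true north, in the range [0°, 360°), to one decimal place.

Δλ = 4.9685°
y = sin Δλ · cos φ₂ = 0.039051
x = cos φ₁ sin φ₂ − sin φ₁ cos φ₂ cos Δλ = 0.115975
θ = atan2(y, x) = 18.6092° → 18.6092° (mod 360°)

18.6°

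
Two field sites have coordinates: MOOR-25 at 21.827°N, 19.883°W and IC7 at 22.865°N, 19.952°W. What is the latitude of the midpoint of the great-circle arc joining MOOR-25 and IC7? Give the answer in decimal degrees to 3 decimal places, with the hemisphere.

22.346°N

Bx = cos φ₂ cos Δλ = 0.921422,  By = cos φ₂ sin Δλ = -0.001110
φₘ = atan2(sin φ₁ + sin φ₂, √((cos φ₁ + Bx)² + By²)) = 22.34600°
λₘ = λ₁ + atan2(By, cos φ₁ + Bx) = -19.91737°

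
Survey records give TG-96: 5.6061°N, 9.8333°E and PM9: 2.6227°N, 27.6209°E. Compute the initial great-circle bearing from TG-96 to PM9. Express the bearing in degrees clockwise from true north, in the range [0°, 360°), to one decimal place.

98.8°

Δλ = 17.7876°
y = sin Δλ · cos φ₂ = 0.305169
x = cos φ₁ sin φ₂ − sin φ₁ cos φ₂ cos Δλ = -0.047382
θ = atan2(y, x) = 98.8255° → 98.8255° (mod 360°)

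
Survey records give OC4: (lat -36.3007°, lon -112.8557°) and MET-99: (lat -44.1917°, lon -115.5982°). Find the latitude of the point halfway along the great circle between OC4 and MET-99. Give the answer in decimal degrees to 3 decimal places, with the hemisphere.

40.254°S

Bx = cos φ₂ cos Δλ = 0.716190,  By = cos φ₂ sin Δλ = -0.034307
φₘ = atan2(sin φ₁ + sin φ₂, √((cos φ₁ + Bx)² + By²)) = -40.25427°
λₘ = λ₁ + atan2(By, cos φ₁ + Bx) = -114.14688°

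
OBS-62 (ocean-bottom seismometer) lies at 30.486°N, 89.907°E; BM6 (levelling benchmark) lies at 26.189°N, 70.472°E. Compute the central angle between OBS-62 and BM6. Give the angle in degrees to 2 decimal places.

17.61°

Δφ = -4.2970°,  Δλ = -19.4350°
a = sin²(Δφ/2) + cos φ₁ cos φ₂ sin²(Δλ/2) = 0.023437
c = 2·arcsin(√a) = 0.307389 rad = 17.6121°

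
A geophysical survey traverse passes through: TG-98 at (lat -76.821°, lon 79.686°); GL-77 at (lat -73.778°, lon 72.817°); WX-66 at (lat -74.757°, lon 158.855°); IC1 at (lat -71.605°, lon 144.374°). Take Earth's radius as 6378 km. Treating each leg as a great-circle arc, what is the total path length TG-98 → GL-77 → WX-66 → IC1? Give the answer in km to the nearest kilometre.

3346 km

TG-98→GL-77: c = 0.061119 rad, d = 389.82 km
GL-77→WX-66: c = 0.372332 rad, d = 2374.73 km
WX-66→IC1: c = 0.091121 rad, d = 581.17 km
Total = 389.82 + 2374.73 + 581.17 = 3345.72 km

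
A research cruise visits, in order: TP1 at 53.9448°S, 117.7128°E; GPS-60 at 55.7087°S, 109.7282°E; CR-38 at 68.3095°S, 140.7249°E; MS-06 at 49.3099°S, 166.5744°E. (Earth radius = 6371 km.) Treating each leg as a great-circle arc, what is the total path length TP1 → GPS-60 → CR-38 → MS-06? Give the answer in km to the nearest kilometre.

TP1→GPS-60: c = 0.085916 rad, d = 547.37 km
GPS-60→CR-38: c = 0.329581 rad, d = 2099.76 km
CR-38→MS-06: c = 0.399101 rad, d = 2542.67 km
Total = 547.37 + 2099.76 + 2542.67 = 5189.81 km

5190 km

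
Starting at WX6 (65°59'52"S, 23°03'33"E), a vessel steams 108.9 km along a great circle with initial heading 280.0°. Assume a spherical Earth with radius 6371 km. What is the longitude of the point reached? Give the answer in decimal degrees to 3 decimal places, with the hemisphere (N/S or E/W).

20.705°E

WX6: φ = -65.99778°, λ = +23.05917°
δ = d/R = 108.9/6371 = 0.017093 rad
φ₂ = arcsin(sin φ₁ cos δ + cos φ₁ sin δ cos θ)
   = arcsin(-0.91353·0.99985 + 0.40677·0.01709·0.17365) = -65.80962°
λ₂ = λ₁ + atan2(sin θ sin δ cos φ₁, cos δ − sin φ₁ sin φ₂) = 20.70490°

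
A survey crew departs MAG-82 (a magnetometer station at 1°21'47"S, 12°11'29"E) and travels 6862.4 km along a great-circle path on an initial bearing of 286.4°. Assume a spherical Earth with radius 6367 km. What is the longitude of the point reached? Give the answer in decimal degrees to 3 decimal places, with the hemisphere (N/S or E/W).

MAG-82: φ = -1.36306°, λ = +12.19139°
δ = d/R = 6862.4/6367 = 1.077807 rad
φ₂ = arcsin(sin φ₁ cos δ + cos φ₁ sin δ cos θ)
   = arcsin(-0.02379·0.47326 + 0.99972·0.88092·0.28234) = 13.73271°
λ₂ = λ₁ + atan2(sin θ sin δ cos φ₁, cos δ − sin φ₁ sin φ₂) = -48.26140°

48.261°W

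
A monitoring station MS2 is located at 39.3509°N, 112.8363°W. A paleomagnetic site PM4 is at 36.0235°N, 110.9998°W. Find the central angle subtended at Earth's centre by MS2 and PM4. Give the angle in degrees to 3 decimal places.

3.631°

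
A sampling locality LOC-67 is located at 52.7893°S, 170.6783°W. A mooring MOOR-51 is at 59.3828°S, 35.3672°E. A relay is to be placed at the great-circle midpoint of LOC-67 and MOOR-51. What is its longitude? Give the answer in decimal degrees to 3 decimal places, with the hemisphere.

132.671°E

Bx = cos φ₂ cos Δλ = -0.457578,  By = cos φ₂ sin Δλ = -0.223626
φₘ = atan2(sin φ₁ + sin φ₂, √((cos φ₁ + Bx)² + By²)) = -80.82253°
λₘ = λ₁ + atan2(By, cos φ₁ + Bx) = 132.67089°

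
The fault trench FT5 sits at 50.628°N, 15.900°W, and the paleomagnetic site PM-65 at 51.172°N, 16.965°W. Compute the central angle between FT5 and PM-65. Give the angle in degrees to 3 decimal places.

0.864°

Δφ = 0.5440°,  Δλ = -1.0650°
a = sin²(Δφ/2) + cos φ₁ cos φ₂ sin²(Δλ/2) = 0.000057
c = 2·arcsin(√a) = 0.015085 rad = 0.8643°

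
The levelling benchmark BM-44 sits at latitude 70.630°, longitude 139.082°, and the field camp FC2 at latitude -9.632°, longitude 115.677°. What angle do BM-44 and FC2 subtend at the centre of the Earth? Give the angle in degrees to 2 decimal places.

81.82°

Δφ = -80.2620°,  Δλ = -23.4050°
a = sin²(Δφ/2) + cos φ₁ cos φ₂ sin²(Δλ/2) = 0.428881
c = 2·arcsin(√a) = 1.428074 rad = 81.8226°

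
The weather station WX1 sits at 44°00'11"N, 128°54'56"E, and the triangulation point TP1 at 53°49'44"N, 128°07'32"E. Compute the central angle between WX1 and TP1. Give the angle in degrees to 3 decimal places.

9.839°

WX1: φ = +44.00306°, λ = +128.91556°
TP1: φ = +53.82889°, λ = +128.12556°
Δφ = 9.8258°,  Δλ = -0.7900°
a = sin²(Δφ/2) + cos φ₁ cos φ₂ sin²(Δλ/2) = 0.007355
c = 2·arcsin(√a) = 0.171729 rad = 9.8394°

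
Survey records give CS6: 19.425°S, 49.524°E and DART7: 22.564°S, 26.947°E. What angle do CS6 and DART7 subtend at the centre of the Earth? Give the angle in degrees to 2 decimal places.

21.29°

Δφ = -3.1390°,  Δλ = -22.5770°
a = sin²(Δφ/2) + cos φ₁ cos φ₂ sin²(Δλ/2) = 0.034121
c = 2·arcsin(√a) = 0.371569 rad = 21.2894°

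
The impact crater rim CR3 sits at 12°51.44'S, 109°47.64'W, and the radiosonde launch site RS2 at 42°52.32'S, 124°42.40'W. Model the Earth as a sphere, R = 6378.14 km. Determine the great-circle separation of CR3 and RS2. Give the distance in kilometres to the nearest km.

3636 km

CR3: φ = -12.85733°, λ = -109.79400°
RS2: φ = -42.87200°, λ = -124.70667°
Δφ = -30.0147°,  Δλ = -14.9127°
a = sin²(Δφ/2) + cos φ₁ cos φ₂ sin²(Δλ/2) = 0.079084
c = 2·arcsin(√a) = 0.570127 rad = 32.6659°
d = R·c = 6378.14 × 0.570127 = 3636.3 km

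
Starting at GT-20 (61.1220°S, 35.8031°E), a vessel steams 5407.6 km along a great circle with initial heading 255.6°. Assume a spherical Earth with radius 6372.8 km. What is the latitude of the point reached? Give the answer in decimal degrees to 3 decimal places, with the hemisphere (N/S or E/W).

41.989°S

δ = d/R = 5407.6/6372.8 = 0.848544 rad
φ₂ = arcsin(sin φ₁ cos δ + cos φ₁ sin δ cos θ)
   = arcsin(-0.87565·0.66108 + 0.48295·0.75032·-0.24869) = -41.98899°
λ₂ = λ₁ + atan2(sin θ sin δ cos φ₁, cos δ − sin φ₁ sin φ₂) = -42.09161°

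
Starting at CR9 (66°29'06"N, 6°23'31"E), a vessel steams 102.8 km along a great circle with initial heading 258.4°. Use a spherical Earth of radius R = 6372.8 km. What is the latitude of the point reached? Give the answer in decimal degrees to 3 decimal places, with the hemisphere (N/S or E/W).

66.283°N

CR9: φ = +66.48500°, λ = +6.39194°
δ = d/R = 102.8/6372.8 = 0.016131 rad
φ₂ = arcsin(sin φ₁ cos δ + cos φ₁ sin δ cos θ)
   = arcsin(0.91696·0.99987 + 0.39899·0.01613·-0.20108) = 66.28285°
λ₂ = λ₁ + atan2(sin θ sin δ cos φ₁, cos δ − sin φ₁ sin φ₂) = 4.14056°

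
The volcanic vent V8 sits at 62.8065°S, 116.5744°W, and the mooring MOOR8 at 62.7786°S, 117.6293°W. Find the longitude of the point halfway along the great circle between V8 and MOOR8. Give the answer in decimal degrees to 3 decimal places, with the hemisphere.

Bx = cos φ₂ cos Δλ = 0.457353,  By = cos φ₂ sin Δλ = -0.008421
φₘ = atan2(sin φ₁ + sin φ₂, √((cos φ₁ + Bx)² + By²)) = -62.79354°
λₘ = λ₁ + atan2(By, cos φ₁ + Bx) = -117.10210°

117.102°W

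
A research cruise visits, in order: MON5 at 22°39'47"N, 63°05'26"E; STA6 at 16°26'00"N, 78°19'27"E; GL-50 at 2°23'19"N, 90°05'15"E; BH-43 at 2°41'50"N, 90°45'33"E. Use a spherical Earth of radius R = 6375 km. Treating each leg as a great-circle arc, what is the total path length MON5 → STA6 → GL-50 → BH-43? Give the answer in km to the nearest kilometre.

3847 km

MON5: φ = +22.66306°, λ = +63.09056°
STA6: φ = +16.43333°, λ = +78.32417°
GL-50: φ = +2.38861°, λ = +90.08750°
BH-43: φ = +2.69722°, λ = +90.75917°
MON5→STA6: c = 0.272894 rad, d = 1739.70 km
STA6→GL-50: c = 0.317624 rad, d = 2024.85 km
GL-50→BH-43: c = 0.012891 rad, d = 82.18 km
Total = 1739.70 + 2024.85 + 82.18 = 3846.73 km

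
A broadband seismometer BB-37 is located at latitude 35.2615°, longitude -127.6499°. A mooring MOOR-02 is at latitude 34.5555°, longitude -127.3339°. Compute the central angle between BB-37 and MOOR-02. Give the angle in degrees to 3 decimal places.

Δφ = -0.7060°,  Δλ = 0.3160°
a = sin²(Δφ/2) + cos φ₁ cos φ₂ sin²(Δλ/2) = 0.000043
c = 2·arcsin(√a) = 0.013126 rad = 0.7521°

0.752°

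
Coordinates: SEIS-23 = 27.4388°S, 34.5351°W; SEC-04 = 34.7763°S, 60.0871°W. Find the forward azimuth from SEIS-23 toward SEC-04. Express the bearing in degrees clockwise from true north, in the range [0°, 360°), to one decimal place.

Δλ = -25.5520°
y = sin Δλ · cos φ₂ = -0.354288
x = cos φ₁ sin φ₂ − sin φ₁ cos φ₂ cos Δλ = -0.164733
θ = atan2(y, x) = -114.9369° → 245.0631° (mod 360°)

245.1°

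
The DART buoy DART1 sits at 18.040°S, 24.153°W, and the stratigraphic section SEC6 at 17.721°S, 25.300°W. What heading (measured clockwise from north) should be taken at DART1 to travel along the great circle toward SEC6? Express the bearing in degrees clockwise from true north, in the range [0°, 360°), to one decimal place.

286.1°

Δλ = -1.1470°
y = sin Δλ · cos φ₂ = -0.019068
x = cos φ₁ sin φ₂ − sin φ₁ cos φ₂ cos Δλ = 0.005508
θ = atan2(y, x) = -73.8866° → 286.1134° (mod 360°)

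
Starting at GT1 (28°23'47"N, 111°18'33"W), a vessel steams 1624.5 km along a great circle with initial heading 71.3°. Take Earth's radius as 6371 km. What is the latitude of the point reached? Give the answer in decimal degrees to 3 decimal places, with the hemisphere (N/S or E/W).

GT1: φ = +28.39639°, λ = -111.30917°
δ = d/R = 1624.5/6371 = 0.254984 rad
φ₂ = arcsin(sin φ₁ cos δ + cos φ₁ sin δ cos θ)
   = arcsin(0.47557·0.96767 + 0.87968·0.25223·0.32061) = 32.09538°
λ₂ = λ₁ + atan2(sin θ sin δ cos φ₁, cos δ − sin φ₁ sin φ₂) = -94.92858°

32.095°N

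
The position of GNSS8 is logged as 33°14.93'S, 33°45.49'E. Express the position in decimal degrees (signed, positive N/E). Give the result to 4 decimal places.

lat: 33.2488° S → -33.2488°
lon: 33.7582° E → +33.7582°

-33.2488°, +33.7582°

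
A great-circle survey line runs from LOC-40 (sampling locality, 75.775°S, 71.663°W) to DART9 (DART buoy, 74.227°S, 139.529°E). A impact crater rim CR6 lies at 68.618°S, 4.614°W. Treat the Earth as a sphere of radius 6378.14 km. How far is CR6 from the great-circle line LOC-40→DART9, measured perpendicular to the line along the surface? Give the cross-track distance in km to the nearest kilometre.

δ₁₃ = central angle LOC-40→CR6 = 0.355266 rad  (haversine)
θ₁₃ = bearing LOC-40→CR6 = 105.167°,  θ₁₂ = bearing LOC-40→DART9 = 196.951°
dₓₜ = R·arcsin(sin δ₁₃ · sin(θ₁₃ − θ₁₂)) = 6378.14·arcsin(0.34784·sin(-91.784°)) = -2264.791 km
|dₓₜ| = 2264.791 km

2265 km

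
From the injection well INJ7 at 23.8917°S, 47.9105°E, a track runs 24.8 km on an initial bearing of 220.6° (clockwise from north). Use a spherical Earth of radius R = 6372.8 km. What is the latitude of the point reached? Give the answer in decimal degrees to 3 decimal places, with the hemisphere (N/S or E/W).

δ = d/R = 24.8/6372.8 = 0.003892 rad
φ₂ = arcsin(sin φ₁ cos δ + cos φ₁ sin δ cos θ)
   = arcsin(-0.40501·0.99999 + 0.91431·0.00389·-0.75927) = -24.06091°
λ₂ = λ₁ + atan2(sin θ sin δ cos φ₁, cos δ − sin φ₁ sin φ₂) = 47.75159°

24.061°S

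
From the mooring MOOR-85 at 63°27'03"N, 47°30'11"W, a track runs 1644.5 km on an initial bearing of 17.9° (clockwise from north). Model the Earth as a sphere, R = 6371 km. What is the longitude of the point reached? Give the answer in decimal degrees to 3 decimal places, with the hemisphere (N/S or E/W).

27.443°W

MOOR-85: φ = +63.45083°, λ = -47.50306°
δ = d/R = 1644.5/6371 = 0.258123 rad
φ₂ = arcsin(sin φ₁ cos δ + cos φ₁ sin δ cos θ)
   = arcsin(0.89455·0.96687 + 0.44697·0.25527·0.95159) = 76.77714°
λ₂ = λ₁ + atan2(sin θ sin δ cos φ₁, cos δ − sin φ₁ sin φ₂) = -27.44328°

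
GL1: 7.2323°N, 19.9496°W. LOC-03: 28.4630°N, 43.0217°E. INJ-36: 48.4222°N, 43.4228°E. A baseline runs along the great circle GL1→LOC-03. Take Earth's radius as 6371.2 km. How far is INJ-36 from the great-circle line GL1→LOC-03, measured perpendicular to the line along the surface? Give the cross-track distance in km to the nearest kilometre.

2200 km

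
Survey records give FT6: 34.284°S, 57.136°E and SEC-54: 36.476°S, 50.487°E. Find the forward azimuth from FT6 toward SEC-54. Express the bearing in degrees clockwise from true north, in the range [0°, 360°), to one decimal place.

246.1°

Δλ = -6.6490°
y = sin Δλ · cos φ₂ = -0.093105
x = cos φ₁ sin φ₂ − sin φ₁ cos φ₂ cos Δλ = -0.041295
θ = atan2(y, x) = -113.9187° → 246.0813° (mod 360°)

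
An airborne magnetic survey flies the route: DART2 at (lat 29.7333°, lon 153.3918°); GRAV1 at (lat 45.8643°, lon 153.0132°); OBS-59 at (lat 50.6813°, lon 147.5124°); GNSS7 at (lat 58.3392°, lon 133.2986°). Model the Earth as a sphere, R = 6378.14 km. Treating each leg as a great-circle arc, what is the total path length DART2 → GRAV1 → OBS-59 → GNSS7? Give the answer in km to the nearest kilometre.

DART2→GRAV1: c = 0.281587 rad, d = 1796.00 km
GRAV1→OBS-59: c = 0.105538 rad, d = 673.14 km
OBS-59→GNSS7: c = 0.195763 rad, d = 1248.60 km
Total = 1796.00 + 673.14 + 1248.60 = 3717.74 km

3718 km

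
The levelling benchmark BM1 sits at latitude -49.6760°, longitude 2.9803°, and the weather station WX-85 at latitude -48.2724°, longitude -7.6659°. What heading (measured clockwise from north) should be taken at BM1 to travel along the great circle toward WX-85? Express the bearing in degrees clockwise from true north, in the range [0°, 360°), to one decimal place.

277.3°

Δλ = -10.6462°
y = sin Δλ · cos φ₂ = -0.122964
x = cos φ₁ sin φ₂ − sin φ₁ cos φ₂ cos Δλ = 0.015760
θ = atan2(y, x) = -82.6962° → 277.3038° (mod 360°)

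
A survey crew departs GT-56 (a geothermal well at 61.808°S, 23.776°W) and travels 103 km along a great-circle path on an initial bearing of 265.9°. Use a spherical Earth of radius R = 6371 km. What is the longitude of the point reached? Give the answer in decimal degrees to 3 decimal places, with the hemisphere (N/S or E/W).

δ = d/R = 103/6371 = 0.016167 rad
φ₂ = arcsin(sin φ₁ cos δ + cos φ₁ sin δ cos θ)
   = arcsin(-0.88137·0.99987 + 0.47243·0.01617·-0.07150) = -61.86030°
λ₂ = λ₁ + atan2(sin θ sin δ cos φ₁, cos δ − sin φ₁ sin φ₂) = -25.73534°

25.735°W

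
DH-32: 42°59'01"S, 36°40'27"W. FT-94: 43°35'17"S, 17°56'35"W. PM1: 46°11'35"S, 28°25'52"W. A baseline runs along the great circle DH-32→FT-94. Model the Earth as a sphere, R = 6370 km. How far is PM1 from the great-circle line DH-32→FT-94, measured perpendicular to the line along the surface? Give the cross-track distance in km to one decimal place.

284.5 km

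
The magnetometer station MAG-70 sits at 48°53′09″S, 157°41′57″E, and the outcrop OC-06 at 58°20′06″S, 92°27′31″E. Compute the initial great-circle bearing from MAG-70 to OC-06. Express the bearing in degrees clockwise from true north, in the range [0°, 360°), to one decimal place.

MAG-70: φ = -48.88583°, λ = +157.69917°
OC-06: φ = -58.33500°, λ = +92.45861°
Δλ = -65.2406°
y = sin Δλ · cos φ₂ = -0.476695
x = cos φ₁ sin φ₂ − sin φ₁ cos φ₂ cos Δλ = -0.394033
θ = atan2(y, x) = -129.5769° → 230.4231° (mod 360°)

230.4°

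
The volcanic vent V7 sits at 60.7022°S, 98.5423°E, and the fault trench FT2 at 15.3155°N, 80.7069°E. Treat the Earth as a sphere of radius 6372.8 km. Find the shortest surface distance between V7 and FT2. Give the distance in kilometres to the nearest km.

8604 km

Δφ = 76.0177°,  Δλ = -17.8354°
a = sin²(Δφ/2) + cos φ₁ cos φ₂ sin²(Δλ/2) = 0.390530
c = 2·arcsin(√a) = 1.350069 rad = 77.3533°
d = R·c = 6372.8 × 1.350069 = 8603.7 km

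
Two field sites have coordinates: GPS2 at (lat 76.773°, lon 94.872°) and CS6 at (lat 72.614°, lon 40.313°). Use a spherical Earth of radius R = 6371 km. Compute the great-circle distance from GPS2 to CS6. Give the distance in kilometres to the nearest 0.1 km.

Δφ = -4.1590°,  Δλ = -54.5590°
a = sin²(Δφ/2) + cos φ₁ cos φ₂ sin²(Δλ/2) = 0.015679
c = 2·arcsin(√a) = 0.251091 rad = 14.3865°
d = R·c = 6371 × 0.251091 = 1599.7 km

1599.7 km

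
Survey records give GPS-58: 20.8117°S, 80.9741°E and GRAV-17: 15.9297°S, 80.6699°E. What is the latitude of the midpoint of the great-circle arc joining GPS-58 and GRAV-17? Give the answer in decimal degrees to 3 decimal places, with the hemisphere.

18.371°S

Bx = cos φ₂ cos Δλ = 0.961586,  By = cos φ₂ sin Δλ = -0.005105
φₘ = atan2(sin φ₁ + sin φ₂, √((cos φ₁ + Bx)² + By²)) = -18.37076°
λₘ = λ₁ + atan2(By, cos φ₁ + Bx) = 80.81985°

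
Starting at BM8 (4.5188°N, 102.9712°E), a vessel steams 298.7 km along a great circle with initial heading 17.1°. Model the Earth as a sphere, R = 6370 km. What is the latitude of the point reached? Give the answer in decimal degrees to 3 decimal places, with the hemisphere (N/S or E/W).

7.086°N

δ = d/R = 298.7/6370 = 0.046892 rad
φ₂ = arcsin(sin φ₁ cos δ + cos φ₁ sin δ cos θ)
   = arcsin(0.07879·0.99890 + 0.99689·0.04687·0.95579) = 7.08621°
λ₂ = λ₁ + atan2(sin θ sin δ cos φ₁, cos δ − sin φ₁ sin φ₂) = 103.76701°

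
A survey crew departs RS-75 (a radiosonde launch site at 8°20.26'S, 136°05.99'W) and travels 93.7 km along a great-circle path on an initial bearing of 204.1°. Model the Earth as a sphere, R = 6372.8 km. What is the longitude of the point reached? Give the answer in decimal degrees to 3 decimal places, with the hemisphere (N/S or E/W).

136.448°W

RS-75: φ = -8.33767°, λ = -136.09983°
δ = d/R = 93.7/6372.8 = 0.014703 rad
φ₂ = arcsin(sin φ₁ cos δ + cos φ₁ sin δ cos θ)
   = arcsin(-0.14501·0.99989 + 0.98943·0.01470·-0.91283) = -9.10651°
λ₂ = λ₁ + atan2(sin θ sin δ cos φ₁, cos δ − sin φ₁ sin φ₂) = -136.44820°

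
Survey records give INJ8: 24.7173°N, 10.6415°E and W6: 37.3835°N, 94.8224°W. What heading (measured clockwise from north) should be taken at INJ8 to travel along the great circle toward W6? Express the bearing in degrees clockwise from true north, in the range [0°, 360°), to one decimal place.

Δλ = -105.4639°
y = sin Δλ · cos φ₂ = -0.765824
x = cos φ₁ sin φ₂ − sin φ₁ cos φ₂ cos Δλ = 0.640110
θ = atan2(y, x) = -50.1096° → 309.8904° (mod 360°)

309.9°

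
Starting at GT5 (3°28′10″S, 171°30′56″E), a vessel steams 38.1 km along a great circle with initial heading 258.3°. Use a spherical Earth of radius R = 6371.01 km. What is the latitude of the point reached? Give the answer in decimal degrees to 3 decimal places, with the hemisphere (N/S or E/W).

3.539°S

GT5: φ = -3.46944°, λ = +171.51556°
δ = d/R = 38.1/6371.01 = 0.005980 rad
φ₂ = arcsin(sin φ₁ cos δ + cos φ₁ sin δ cos θ)
   = arcsin(-0.06052·0.99998 + 0.99817·0.00598·-0.20279) = -3.53887°
λ₂ = λ₁ + atan2(sin θ sin δ cos φ₁, cos δ − sin φ₁ sin φ₂) = 171.17939°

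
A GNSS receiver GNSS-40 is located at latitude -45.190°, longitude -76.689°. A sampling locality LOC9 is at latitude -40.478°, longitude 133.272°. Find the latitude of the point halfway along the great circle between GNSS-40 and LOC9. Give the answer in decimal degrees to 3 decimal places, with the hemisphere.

74.271°S

Bx = cos φ₂ cos Δλ = -0.659006,  By = cos φ₂ sin Δλ = -0.379879
φₘ = atan2(sin φ₁ + sin φ₂, √((cos φ₁ + Bx)² + By²)) = -74.27115°
λₘ = λ₁ + atan2(By, cos φ₁ + Bx) = -159.82139°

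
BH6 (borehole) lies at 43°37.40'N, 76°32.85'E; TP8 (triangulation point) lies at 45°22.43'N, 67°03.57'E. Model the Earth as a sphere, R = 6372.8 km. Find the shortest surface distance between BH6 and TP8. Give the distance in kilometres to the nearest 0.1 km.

777.0 km

BH6: φ = +43.62333°, λ = +76.54750°
TP8: φ = +45.37383°, λ = +67.05950°
Δφ = 1.7505°,  Δλ = -9.4880°
a = sin²(Δφ/2) + cos φ₁ cos φ₂ sin²(Δλ/2) = 0.003712
c = 2·arcsin(√a) = 0.121921 rad = 6.9855°
d = R·c = 6372.8 × 0.121921 = 777.0 km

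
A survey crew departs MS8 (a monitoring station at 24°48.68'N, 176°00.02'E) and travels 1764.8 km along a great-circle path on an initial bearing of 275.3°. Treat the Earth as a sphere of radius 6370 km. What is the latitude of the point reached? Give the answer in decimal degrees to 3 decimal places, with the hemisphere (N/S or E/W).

25.250°N

MS8: φ = +24.81133°, λ = +176.00033°
δ = d/R = 1764.8/6370 = 0.277049 rad
φ₂ = arcsin(sin φ₁ cos δ + cos φ₁ sin δ cos θ)
   = arcsin(0.41963·0.96187 + 0.90769·0.27352·0.09237) = 25.24962°
λ₂ = λ₁ + atan2(sin θ sin δ cos φ₁, cos δ − sin φ₁ sin φ₂) = 158.47556°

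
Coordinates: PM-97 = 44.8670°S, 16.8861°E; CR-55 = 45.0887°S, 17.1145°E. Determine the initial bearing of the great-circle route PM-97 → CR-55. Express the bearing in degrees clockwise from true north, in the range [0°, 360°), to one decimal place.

Δλ = 0.2284°
y = sin Δλ · cos φ₂ = 0.002814
x = cos φ₁ sin φ₂ − sin φ₁ cos φ₂ cos Δλ = -0.003873
θ = atan2(y, x) = 143.9977° → 143.9977° (mod 360°)

144.0°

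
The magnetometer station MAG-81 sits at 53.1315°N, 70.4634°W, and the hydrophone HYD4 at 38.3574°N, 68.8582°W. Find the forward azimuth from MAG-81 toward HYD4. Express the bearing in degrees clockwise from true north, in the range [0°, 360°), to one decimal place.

175.1°

Δλ = 1.6052°
y = sin Δλ · cos φ₂ = 0.021966
x = cos φ₁ sin φ₂ − sin φ₁ cos φ₂ cos Δλ = -0.254763
θ = atan2(y, x) = 175.0721° → 175.0721° (mod 360°)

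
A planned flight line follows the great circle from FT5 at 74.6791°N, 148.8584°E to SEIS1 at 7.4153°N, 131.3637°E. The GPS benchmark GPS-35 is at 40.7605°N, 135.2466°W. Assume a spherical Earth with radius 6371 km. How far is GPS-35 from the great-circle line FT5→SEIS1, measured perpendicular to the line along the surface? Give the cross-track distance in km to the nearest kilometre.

δ₁₃ = central angle FT5→GPS-35 = 0.825121 rad  (haversine)
θ₁₃ = bearing FT5→GPS-35 = 90.430°,  θ₁₂ = bearing FT5→SEIS1 = 198.753°
dₓₜ = R·arcsin(sin δ₁₃ · sin(θ₁₃ − θ₁₂)) = 6371·arcsin(0.73463·sin(-108.322°)) = -4916.783 km
|dₓₜ| = 4916.783 km

4917 km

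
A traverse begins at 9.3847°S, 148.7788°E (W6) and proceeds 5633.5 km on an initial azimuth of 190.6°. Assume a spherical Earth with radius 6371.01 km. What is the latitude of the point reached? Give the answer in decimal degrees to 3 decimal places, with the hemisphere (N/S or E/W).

58.586°S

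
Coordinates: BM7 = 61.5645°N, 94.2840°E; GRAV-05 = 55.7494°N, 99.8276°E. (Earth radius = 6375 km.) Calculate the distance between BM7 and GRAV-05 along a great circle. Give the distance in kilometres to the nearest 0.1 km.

721.6 km

Δφ = -5.8151°,  Δλ = 5.5436°
a = sin²(Δφ/2) + cos φ₁ cos φ₂ sin²(Δλ/2) = 0.003200
c = 2·arcsin(√a) = 0.113192 rad = 6.4854°
d = R·c = 6375 × 0.113192 = 721.6 km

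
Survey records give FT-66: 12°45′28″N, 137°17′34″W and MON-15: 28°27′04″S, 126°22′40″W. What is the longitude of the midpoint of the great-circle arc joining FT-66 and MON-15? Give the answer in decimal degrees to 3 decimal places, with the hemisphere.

132.119°W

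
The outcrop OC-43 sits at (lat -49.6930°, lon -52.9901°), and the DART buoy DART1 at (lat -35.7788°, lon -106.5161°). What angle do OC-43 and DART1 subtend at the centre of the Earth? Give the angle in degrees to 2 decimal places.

40.73°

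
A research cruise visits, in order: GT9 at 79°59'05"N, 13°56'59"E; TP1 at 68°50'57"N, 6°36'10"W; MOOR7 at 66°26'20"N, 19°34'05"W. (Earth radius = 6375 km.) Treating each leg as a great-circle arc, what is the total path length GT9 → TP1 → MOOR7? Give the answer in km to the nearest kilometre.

1974 km

GT9: φ = +79.98472°, λ = +13.94972°
TP1: φ = +68.84917°, λ = -6.60278°
MOOR7: φ = +66.43889°, λ = -19.56806°
GT9→TP1: c = 0.214049 rad, d = 1364.56 km
TP1→MOOR7: c = 0.095553 rad, d = 609.15 km
Total = 1364.56 + 609.15 = 1973.71 km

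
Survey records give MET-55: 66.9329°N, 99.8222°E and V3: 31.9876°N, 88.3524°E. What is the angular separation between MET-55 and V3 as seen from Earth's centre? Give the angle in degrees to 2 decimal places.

Δφ = -34.9453°,  Δλ = -11.4698°
a = sin²(Δφ/2) + cos φ₁ cos φ₂ sin²(Δλ/2) = 0.093469
c = 2·arcsin(√a) = 0.621402 rad = 35.6037°

35.60°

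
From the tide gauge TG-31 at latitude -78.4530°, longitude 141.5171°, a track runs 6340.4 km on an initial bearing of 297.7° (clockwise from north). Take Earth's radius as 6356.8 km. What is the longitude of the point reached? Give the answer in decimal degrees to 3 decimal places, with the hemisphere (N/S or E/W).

84.957°E

δ = d/R = 6340.4/6356.8 = 0.997420 rad
φ₂ = arcsin(sin φ₁ cos δ + cos φ₁ sin δ cos θ)
   = arcsin(-0.97976·0.54247 + 0.20017·0.84007·0.46484) = -26.95720°
λ₂ = λ₁ + atan2(sin θ sin δ cos φ₁, cos δ − sin φ₁ sin φ₂) = 84.95694°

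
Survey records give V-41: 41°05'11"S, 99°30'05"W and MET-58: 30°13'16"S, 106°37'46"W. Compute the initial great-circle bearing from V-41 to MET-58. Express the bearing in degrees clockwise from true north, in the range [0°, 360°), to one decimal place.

V-41: φ = -41.08639°, λ = -99.50139°
MET-58: φ = -30.22111°, λ = -106.62944°
Δλ = -7.1281°
y = sin Δλ · cos φ₂ = -0.107223
x = cos φ₁ sin φ₂ − sin φ₁ cos φ₂ cos Δλ = 0.184111
θ = atan2(y, x) = -30.2156° → 329.7844° (mod 360°)

329.8°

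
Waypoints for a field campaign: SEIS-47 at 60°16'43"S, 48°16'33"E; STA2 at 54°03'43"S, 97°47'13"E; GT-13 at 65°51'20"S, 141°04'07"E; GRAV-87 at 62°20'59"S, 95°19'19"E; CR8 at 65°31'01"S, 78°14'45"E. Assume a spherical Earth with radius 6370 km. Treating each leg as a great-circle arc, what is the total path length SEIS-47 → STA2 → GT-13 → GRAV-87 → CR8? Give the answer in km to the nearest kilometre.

SEIS-47: φ = -60.27861°, λ = +48.27583°
STA2: φ = -54.06194°, λ = +97.78694°
GT-13: φ = -65.85556°, λ = +141.06861°
GRAV-87: φ = -62.34972°, λ = +95.32194°
CR8: φ = -65.51694°, λ = +78.24583°
SEIS-47→STA2: c = 0.468884 rad, d = 2986.79 km
STA2→GT-13: c = 0.418771 rad, d = 2667.57 km
GT-13→GRAV-87: c = 0.345902 rad, d = 2203.40 km
GRAV-87→CR8: c = 0.141582 rad, d = 901.87 km
Total = 2986.79 + 2667.57 + 2203.40 + 901.87 = 8759.63 km

8760 km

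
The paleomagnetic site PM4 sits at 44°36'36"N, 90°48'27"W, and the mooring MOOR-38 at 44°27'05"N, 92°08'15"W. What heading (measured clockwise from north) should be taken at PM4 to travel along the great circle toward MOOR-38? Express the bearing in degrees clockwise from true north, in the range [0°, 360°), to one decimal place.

PM4: φ = +44.61000°, λ = -90.80750°
MOOR-38: φ = +44.45139°, λ = -92.13750°
Δλ = -1.3300°
y = sin Δλ · cos φ₂ = -0.016569
x = cos φ₁ sin φ₂ − sin φ₁ cos φ₂ cos Δλ = -0.002633
θ = atan2(y, x) = -99.0302° → 260.9698° (mod 360°)

261.0°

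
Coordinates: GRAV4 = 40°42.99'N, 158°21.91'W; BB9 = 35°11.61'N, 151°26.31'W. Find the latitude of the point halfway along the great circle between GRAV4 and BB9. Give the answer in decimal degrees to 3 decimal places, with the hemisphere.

38.006°N

GRAV4: φ = +40.71650°, λ = -158.36517°
BB9: φ = +35.19350°, λ = -151.43850°
Bx = cos φ₂ cos Δλ = 0.811246,  By = cos φ₂ sin Δλ = 0.098555
φₘ = atan2(sin φ₁ + sin φ₂, √((cos φ₁ + Bx)² + By²)) = 38.00573°
λₘ = λ₁ + atan2(By, cos φ₁ + Bx) = -154.77137°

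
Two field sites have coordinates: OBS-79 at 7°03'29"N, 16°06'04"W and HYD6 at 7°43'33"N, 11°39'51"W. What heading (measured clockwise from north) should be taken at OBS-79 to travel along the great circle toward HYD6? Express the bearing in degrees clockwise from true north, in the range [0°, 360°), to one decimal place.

81.1°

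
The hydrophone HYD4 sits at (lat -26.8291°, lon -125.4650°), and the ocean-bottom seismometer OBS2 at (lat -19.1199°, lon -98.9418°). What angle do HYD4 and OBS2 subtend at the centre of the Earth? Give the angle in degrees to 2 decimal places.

Δφ = 7.7092°,  Δλ = 26.5232°
a = sin²(Δφ/2) + cos φ₁ cos φ₂ sin²(Δλ/2) = 0.048887
c = 2·arcsin(√a) = 0.445894 rad = 25.5479°

25.55°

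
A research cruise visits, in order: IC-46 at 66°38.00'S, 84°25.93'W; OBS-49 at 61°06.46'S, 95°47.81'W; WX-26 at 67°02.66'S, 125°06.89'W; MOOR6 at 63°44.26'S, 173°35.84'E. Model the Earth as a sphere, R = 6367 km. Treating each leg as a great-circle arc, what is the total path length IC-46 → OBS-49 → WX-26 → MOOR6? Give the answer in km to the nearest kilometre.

5119 km

IC-46: φ = -66.63333°, λ = -84.43217°
OBS-49: φ = -61.10767°, λ = -95.79683°
WX-26: φ = -67.04433°, λ = -125.11483°
MOOR6: φ = -63.73767°, λ = +173.59733°
IC-46→OBS-49: c = 0.129738 rad, d = 826.04 km
OBS-49→WX-26: c = 0.243500 rad, d = 1550.36 km
WX-26→MOOR6: c = 0.430718 rad, d = 2742.38 km
Total = 826.04 + 1550.36 + 2742.38 = 5118.78 km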